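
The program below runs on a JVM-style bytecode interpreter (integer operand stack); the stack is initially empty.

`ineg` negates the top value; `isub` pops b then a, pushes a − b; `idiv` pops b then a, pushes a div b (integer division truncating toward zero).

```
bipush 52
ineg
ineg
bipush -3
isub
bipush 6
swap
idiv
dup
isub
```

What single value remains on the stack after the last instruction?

bipush 52 : 52
ineg      : -52
ineg      : 52
bipush -3 : 52 -3
isub      : 55
bipush 6  : 55 6
swap      : 6 55
idiv      : 0
dup       : 0 0
isub      : 0

0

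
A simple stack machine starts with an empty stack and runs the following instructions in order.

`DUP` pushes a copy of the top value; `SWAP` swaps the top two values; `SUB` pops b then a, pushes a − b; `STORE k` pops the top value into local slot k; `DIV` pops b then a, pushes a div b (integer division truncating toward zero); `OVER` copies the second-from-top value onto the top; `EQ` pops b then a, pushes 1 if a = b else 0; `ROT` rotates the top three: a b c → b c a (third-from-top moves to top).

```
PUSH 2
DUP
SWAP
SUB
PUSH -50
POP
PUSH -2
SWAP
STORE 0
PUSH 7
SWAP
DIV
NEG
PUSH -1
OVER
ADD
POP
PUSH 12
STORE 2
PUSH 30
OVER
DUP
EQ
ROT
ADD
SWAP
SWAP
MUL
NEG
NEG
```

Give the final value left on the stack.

PUSH 2   : 2
DUP      : 2 2
SWAP     : 2 2
SUB      : 0
PUSH -50 : 0 -50
POP      : 0
PUSH -2  : 0 -2
SWAP     : -2 0
STORE 0  : -2
PUSH 7   : -2 7
SWAP     : 7 -2
DIV      : -3
NEG      : 3
PUSH -1  : 3 -1
OVER     : 3 -1 3
ADD      : 3 2
POP      : 3
PUSH 12  : 3 12
STORE 2  : 3
PUSH 30  : 3 30
OVER     : 3 30 3
DUP      : 3 30 3 3
EQ       : 3 30 1
ROT      : 30 1 3
ADD      : 30 4
SWAP     : 4 30
SWAP     : 30 4
MUL      : 120
NEG      : -120
NEG      : 120

120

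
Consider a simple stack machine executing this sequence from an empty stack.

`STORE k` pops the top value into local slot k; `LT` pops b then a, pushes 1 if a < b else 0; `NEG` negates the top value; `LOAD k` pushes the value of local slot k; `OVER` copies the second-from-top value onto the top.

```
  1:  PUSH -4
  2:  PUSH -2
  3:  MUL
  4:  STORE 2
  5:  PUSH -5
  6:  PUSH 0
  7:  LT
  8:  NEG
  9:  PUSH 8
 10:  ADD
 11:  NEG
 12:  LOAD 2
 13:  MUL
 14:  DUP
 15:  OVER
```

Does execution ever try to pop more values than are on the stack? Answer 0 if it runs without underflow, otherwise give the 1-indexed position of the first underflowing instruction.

0

PUSH -4 : -4
PUSH -2 : -4 -2
MUL     : 8
STORE 2 : (empty)
PUSH -5 : -5
PUSH 0  : -5 0
LT      : 1
NEG     : -1
PUSH 8  : -1 8
ADD     : 7
NEG     : -7
LOAD 2  : -7 8
MUL     : -56
DUP     : -56 -56
OVER    : -56 -56 -56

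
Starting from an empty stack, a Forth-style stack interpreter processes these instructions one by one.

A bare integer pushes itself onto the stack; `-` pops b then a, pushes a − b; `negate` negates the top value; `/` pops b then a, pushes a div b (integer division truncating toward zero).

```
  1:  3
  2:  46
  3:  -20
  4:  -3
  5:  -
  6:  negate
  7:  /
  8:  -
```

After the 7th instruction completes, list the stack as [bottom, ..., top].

3       3
46      3 46
-20     3 46 -20
-3      3 46 -20 -3
-       3 46 -17
negate  3 46 17
/       3 2

[3, 2]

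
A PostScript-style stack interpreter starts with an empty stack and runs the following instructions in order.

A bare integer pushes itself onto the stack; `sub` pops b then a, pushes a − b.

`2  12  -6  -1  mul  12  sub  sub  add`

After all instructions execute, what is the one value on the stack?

2    2
12   2 12
-6   2 12 -6
-1   2 12 -6 -1
mul  2 12 6
12   2 12 6 12
sub  2 12 -6
sub  2 18
add  20

20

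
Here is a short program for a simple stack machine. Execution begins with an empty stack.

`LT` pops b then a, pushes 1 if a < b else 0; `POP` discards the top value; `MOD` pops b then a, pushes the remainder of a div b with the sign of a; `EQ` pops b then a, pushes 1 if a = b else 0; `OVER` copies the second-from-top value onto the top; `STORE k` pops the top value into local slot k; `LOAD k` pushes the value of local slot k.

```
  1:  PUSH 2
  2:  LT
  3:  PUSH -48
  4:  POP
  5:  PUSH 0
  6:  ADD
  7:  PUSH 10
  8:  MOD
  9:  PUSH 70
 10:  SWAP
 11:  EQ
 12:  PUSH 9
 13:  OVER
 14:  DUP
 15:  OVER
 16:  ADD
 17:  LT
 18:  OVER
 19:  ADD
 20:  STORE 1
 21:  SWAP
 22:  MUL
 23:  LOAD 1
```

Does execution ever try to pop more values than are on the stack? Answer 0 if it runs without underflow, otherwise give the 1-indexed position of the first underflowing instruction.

PUSH 2 : [2]
LT  — needs 2 operands, stack has 1 → underflow

2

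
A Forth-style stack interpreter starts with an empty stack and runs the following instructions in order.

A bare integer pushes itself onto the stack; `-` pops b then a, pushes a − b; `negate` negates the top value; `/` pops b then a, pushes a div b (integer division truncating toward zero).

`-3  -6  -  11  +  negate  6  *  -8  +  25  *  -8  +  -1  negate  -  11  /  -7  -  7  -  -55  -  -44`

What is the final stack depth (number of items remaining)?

-3     → -3
-6     → -3 -6
-      → 3
11     → 3 11
+      → 14
negate → -14
6      → -14 6
*      → -84
-8     → -84 -8
+      → -92
25     → -92 25
*      → -2300
-8     → -2300 -8
+      → -2308
-1     → -2308 -1
negate → -2308 1
-      → -2309
11     → -2309 11
/      → -209
-7     → -209 -7
-      → -202
7      → -202 7
-      → -209
-55    → -209 -55
-      → -154
-44    → -154 -44

2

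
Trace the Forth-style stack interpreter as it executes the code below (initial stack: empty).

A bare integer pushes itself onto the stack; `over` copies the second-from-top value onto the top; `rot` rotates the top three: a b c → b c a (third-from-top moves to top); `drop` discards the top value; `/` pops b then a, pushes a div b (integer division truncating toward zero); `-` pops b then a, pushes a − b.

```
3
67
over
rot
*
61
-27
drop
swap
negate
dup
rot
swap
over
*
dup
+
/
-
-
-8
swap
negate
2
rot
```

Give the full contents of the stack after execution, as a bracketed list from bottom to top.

[-76, 2, -8]

3       [3]
67      [3, 67]
over    [3, 67, 3]
rot     [67, 3, 3]
*       [67, 9]
61      [67, 9, 61]
-27     [67, 9, 61, -27]
drop    [67, 9, 61]
swap    [67, 61, 9]
negate  [67, 61, -9]
dup     [67, 61, -9, -9]
rot     [67, -9, -9, 61]
swap    [67, -9, 61, -9]
over    [67, -9, 61, -9, 61]
*       [67, -9, 61, -549]
dup     [67, -9, 61, -549, -549]
+       [67, -9, 61, -1098]
/       [67, -9, 0]
-       [67, -9]
-       [76]
-8      [76, -8]
swap    [-8, 76]
negate  [-8, -76]
2       [-8, -76, 2]
rot     [-76, 2, -8]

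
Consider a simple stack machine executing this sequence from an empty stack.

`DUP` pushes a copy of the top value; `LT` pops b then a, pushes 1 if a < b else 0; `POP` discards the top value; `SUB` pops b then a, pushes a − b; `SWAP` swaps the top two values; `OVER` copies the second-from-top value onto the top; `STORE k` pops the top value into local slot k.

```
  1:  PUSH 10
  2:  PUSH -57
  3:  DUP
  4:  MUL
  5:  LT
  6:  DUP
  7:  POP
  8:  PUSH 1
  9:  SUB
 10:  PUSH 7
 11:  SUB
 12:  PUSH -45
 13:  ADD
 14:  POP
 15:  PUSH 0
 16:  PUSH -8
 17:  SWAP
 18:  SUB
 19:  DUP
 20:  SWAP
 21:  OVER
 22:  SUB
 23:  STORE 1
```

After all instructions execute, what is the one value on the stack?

PUSH 10   [10]
PUSH -57  [10, -57]
DUP       [10, -57, -57]
MUL       [10, 3249]
LT        [1]
DUP       [1, 1]
POP       [1]
PUSH 1    [1, 1]
SUB       [0]
PUSH 7    [0, 7]
SUB       [-7]
PUSH -45  [-7, -45]
ADD       [-52]
POP       []
PUSH 0    [0]
PUSH -8   [0, -8]
SWAP      [-8, 0]
SUB       [-8]
DUP       [-8, -8]
SWAP      [-8, -8]
OVER      [-8, -8, -8]
SUB       [-8, 0]
STORE 1   [-8]

-8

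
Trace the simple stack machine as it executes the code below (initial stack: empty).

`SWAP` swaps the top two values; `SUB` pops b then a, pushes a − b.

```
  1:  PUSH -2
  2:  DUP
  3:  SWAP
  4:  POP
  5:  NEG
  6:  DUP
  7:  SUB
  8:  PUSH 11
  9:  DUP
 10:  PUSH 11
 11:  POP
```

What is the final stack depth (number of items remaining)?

3

PUSH -2 → -2
DUP     → -2 -2
SWAP    → -2 -2
POP     → -2
NEG     → 2
DUP     → 2 2
SUB     → 0
PUSH 11 → 0 11
DUP     → 0 11 11
PUSH 11 → 0 11 11 11
POP     → 0 11 11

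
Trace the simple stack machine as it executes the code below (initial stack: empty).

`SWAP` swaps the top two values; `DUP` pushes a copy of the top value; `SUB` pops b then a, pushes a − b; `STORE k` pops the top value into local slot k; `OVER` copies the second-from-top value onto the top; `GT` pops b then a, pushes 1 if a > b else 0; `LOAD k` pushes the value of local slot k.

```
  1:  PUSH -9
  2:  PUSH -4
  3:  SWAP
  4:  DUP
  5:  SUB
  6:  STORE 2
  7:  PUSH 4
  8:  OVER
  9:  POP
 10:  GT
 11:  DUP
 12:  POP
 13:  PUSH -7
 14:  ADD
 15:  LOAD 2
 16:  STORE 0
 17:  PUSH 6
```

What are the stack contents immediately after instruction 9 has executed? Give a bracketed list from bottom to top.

[-4, 4]

PUSH -9 : [-9]
PUSH -4 : [-9, -4]
SWAP    : [-4, -9]
DUP     : [-4, -9, -9]
SUB     : [-4, 0]
STORE 2 : [-4]
PUSH 4  : [-4, 4]
OVER    : [-4, 4, -4]
POP     : [-4, 4]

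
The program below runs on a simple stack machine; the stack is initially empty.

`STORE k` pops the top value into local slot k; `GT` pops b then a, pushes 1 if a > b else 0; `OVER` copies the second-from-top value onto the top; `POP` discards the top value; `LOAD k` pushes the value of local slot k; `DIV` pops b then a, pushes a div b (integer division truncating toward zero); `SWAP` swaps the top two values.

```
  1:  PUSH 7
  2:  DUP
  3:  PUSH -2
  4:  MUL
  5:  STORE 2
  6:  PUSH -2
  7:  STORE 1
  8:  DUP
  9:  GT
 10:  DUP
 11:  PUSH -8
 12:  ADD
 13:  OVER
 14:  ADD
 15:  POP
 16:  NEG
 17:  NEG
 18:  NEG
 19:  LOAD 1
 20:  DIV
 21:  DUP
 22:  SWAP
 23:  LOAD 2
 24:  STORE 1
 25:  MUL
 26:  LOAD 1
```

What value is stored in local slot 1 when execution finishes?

-14

PUSH 7  -> [7]
DUP     -> [7, 7]
PUSH -2 -> [7, 7, -2]
MUL     -> [7, -14]
STORE 2 -> [7]
PUSH -2 -> [7, -2]
STORE 1 -> [7]
DUP     -> [7, 7]
GT      -> [0]
DUP     -> [0, 0]
PUSH -8 -> [0, 0, -8]
ADD     -> [0, -8]
OVER    -> [0, -8, 0]
ADD     -> [0, -8]
POP     -> [0]
NEG     -> [0]
NEG     -> [0]
NEG     -> [0]
LOAD 1  -> [0, -2]
DIV     -> [0]
DUP     -> [0, 0]
SWAP    -> [0, 0]
LOAD 2  -> [0, 0, -14]
STORE 1 -> [0, 0]
MUL     -> [0]
LOAD 1  -> [0, -14]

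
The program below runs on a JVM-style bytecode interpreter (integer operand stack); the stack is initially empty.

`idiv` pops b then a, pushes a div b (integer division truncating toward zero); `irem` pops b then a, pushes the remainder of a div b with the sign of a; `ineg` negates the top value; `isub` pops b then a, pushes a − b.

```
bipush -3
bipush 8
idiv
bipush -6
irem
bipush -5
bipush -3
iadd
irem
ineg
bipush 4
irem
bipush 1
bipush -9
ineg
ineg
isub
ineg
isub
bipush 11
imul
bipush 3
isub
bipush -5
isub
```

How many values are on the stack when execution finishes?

bipush -3 -> [-3]
bipush 8  -> [-3, 8]
idiv      -> [0]
bipush -6 -> [0, -6]
irem      -> [0]
bipush -5 -> [0, -5]
bipush -3 -> [0, -5, -3]
iadd      -> [0, -8]
irem      -> [0]
ineg      -> [0]
bipush 4  -> [0, 4]
irem      -> [0]
bipush 1  -> [0, 1]
bipush -9 -> [0, 1, -9]
ineg      -> [0, 1, 9]
ineg      -> [0, 1, -9]
isub      -> [0, 10]
ineg      -> [0, -10]
isub      -> [10]
bipush 11 -> [10, 11]
imul      -> [110]
bipush 3  -> [110, 3]
isub      -> [107]
bipush -5 -> [107, -5]
isub      -> [112]

1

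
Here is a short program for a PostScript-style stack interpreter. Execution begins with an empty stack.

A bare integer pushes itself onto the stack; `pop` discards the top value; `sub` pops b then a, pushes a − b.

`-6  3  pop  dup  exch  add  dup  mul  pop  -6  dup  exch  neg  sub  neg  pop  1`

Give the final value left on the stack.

-6   → [-6]
3    → [-6, 3]
pop  → [-6]
dup  → [-6, -6]
exch → [-6, -6]
add  → [-12]
dup  → [-12, -12]
mul  → [144]
pop  → []
-6   → [-6]
dup  → [-6, -6]
exch → [-6, -6]
neg  → [-6, 6]
sub  → [-12]
neg  → [12]
pop  → []
1    → [1]

1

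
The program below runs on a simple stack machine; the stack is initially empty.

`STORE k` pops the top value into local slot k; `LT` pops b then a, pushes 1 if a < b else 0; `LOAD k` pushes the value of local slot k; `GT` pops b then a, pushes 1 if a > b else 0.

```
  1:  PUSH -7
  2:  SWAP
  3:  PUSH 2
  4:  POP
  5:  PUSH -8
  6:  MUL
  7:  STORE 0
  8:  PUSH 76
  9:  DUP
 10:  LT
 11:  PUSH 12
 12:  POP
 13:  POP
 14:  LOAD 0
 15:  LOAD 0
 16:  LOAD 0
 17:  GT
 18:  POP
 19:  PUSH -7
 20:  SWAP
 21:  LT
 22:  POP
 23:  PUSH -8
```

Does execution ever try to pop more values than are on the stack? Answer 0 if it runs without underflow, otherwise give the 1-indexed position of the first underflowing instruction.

2

PUSH -7  -7
SWAP  — needs 2 operands, stack has 1 → underflow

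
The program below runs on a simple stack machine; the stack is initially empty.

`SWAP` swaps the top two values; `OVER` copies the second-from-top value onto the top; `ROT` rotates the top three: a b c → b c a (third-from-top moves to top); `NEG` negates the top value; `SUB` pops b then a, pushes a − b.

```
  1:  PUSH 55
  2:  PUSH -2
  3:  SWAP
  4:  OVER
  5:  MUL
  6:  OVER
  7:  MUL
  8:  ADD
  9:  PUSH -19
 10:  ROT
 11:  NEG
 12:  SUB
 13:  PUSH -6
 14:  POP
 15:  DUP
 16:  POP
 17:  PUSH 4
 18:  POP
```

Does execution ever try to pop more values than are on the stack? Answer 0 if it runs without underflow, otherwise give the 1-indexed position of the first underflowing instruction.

PUSH 55  → 55
PUSH -2  → 55 -2
SWAP     → -2 55
OVER     → -2 55 -2
MUL      → -2 -110
OVER     → -2 -110 -2
MUL      → -2 220
ADD      → 218
PUSH -19 → 218 -19
ROT  — needs 3 operands, stack has 2 → underflow

10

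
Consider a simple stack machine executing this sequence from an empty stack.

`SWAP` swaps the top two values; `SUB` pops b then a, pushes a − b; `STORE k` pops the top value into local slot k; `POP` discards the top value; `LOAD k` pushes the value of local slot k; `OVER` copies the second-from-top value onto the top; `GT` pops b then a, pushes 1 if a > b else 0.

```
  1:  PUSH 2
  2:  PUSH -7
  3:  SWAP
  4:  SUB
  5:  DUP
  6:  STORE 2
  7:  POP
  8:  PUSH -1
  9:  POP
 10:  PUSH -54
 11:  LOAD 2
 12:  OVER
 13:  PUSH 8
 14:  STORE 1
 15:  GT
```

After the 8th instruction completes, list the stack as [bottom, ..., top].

PUSH 2  : [2]
PUSH -7 : [2, -7]
SWAP    : [-7, 2]
SUB     : [-9]
DUP     : [-9, -9]
STORE 2 : [-9]
POP     : []
PUSH -1 : [-1]

[-1]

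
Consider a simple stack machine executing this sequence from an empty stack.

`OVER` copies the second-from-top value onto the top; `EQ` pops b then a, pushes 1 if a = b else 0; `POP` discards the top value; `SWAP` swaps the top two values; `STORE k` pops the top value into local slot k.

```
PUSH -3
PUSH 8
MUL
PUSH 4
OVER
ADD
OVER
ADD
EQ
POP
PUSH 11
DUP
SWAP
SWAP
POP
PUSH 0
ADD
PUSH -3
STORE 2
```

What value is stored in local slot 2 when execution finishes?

-3

PUSH -3  [-3]
PUSH 8   [-3, 8]
MUL      [-24]
PUSH 4   [-24, 4]
OVER     [-24, 4, -24]
ADD      [-24, -20]
OVER     [-24, -20, -24]
ADD      [-24, -44]
EQ       [0]
POP      []
PUSH 11  [11]
DUP      [11, 11]
SWAP     [11, 11]
SWAP     [11, 11]
POP      [11]
PUSH 0   [11, 0]
ADD      [11]
PUSH -3  [11, -3]
STORE 2  [11]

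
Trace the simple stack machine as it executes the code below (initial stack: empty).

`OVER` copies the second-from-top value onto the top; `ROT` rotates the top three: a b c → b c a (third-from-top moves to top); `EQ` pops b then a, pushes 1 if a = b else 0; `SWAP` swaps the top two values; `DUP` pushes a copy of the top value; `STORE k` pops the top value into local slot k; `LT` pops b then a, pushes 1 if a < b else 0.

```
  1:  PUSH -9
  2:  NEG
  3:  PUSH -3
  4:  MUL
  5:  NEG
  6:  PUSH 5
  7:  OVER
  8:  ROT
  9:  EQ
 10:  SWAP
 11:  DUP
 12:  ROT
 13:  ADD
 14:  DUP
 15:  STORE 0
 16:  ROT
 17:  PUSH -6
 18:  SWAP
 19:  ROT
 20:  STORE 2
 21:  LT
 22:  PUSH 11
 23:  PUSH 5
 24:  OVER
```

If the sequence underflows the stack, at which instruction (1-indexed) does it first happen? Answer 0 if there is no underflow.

PUSH -9 → [-9]
NEG     → [9]
PUSH -3 → [9, -3]
MUL     → [-27]
NEG     → [27]
PUSH 5  → [27, 5]
OVER    → [27, 5, 27]
ROT     → [5, 27, 27]
EQ      → [5, 1]
SWAP    → [1, 5]
DUP     → [1, 5, 5]
ROT     → [5, 5, 1]
ADD     → [5, 6]
DUP     → [5, 6, 6]
STORE 0 → [5, 6]
ROT  — needs 3 operands, stack has 2 → underflow

16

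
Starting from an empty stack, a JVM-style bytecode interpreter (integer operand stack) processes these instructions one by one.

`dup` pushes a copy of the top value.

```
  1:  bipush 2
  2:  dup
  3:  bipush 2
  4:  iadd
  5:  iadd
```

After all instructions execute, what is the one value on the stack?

bipush 2 -> 2
dup      -> 2 2
bipush 2 -> 2 2 2
iadd     -> 2 4
iadd     -> 6

6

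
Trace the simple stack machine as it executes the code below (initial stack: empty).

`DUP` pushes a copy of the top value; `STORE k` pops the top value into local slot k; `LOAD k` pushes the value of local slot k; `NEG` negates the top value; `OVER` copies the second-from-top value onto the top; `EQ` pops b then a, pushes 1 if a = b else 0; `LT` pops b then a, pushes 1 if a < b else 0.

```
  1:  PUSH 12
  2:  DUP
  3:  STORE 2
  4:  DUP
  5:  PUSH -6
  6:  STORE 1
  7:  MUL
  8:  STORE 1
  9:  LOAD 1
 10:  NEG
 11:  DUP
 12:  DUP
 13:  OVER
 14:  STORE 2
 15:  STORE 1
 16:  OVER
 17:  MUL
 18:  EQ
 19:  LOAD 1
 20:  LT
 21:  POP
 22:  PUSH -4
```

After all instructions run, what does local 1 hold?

-144

PUSH 12 -> 12
DUP     -> 12 12
STORE 2 -> 12
DUP     -> 12 12
PUSH -6 -> 12 12 -6
STORE 1 -> 12 12
MUL     -> 144
STORE 1 -> (empty)
LOAD 1  -> 144
NEG     -> -144
DUP     -> -144 -144
DUP     -> -144 -144 -144
OVER    -> -144 -144 -144 -144
STORE 2 -> -144 -144 -144
STORE 1 -> -144 -144
OVER    -> -144 -144 -144
MUL     -> -144 20736
EQ      -> 0
LOAD 1  -> 0 -144
LT      -> 0
POP     -> (empty)
PUSH -4 -> -4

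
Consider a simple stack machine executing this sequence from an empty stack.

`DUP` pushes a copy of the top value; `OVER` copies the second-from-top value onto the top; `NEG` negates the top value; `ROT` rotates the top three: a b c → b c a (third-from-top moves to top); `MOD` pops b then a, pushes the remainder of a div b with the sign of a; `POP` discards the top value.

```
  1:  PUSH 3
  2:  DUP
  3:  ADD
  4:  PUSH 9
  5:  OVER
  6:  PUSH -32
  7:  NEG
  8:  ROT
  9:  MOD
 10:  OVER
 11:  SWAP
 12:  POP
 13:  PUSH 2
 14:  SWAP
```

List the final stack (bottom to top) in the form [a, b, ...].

[6, 6, 2, 6]

PUSH 3   -> 3
DUP      -> 3 3
ADD      -> 6
PUSH 9   -> 6 9
OVER     -> 6 9 6
PUSH -32 -> 6 9 6 -32
NEG      -> 6 9 6 32
ROT      -> 6 6 32 9
MOD      -> 6 6 5
OVER     -> 6 6 5 6
SWAP     -> 6 6 6 5
POP      -> 6 6 6
PUSH 2   -> 6 6 6 2
SWAP     -> 6 6 2 6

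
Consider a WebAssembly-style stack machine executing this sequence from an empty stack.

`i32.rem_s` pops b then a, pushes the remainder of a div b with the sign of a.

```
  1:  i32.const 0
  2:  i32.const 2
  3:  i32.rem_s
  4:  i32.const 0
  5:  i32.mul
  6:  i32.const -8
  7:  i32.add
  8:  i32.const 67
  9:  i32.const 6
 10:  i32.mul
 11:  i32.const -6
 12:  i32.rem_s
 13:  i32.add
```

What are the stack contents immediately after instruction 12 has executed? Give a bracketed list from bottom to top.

i32.const 0  -> [0]
i32.const 2  -> [0, 2]
i32.rem_s    -> [0]
i32.const 0  -> [0, 0]
i32.mul      -> [0]
i32.const -8 -> [0, -8]
i32.add      -> [-8]
i32.const 67 -> [-8, 67]
i32.const 6  -> [-8, 67, 6]
i32.mul      -> [-8, 402]
i32.const -6 -> [-8, 402, -6]
i32.rem_s    -> [-8, 0]

[-8, 0]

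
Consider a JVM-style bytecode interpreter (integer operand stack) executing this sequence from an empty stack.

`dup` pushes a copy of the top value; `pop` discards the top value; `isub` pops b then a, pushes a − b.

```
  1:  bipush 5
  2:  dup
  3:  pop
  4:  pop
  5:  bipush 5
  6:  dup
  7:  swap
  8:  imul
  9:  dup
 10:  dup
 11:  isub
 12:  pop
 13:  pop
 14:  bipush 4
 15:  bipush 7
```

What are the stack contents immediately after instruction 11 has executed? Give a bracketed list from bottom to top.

bipush 5 -> [5]
dup      -> [5, 5]
pop      -> [5]
pop      -> []
bipush 5 -> [5]
dup      -> [5, 5]
swap     -> [5, 5]
imul     -> [25]
dup      -> [25, 25]
dup      -> [25, 25, 25]
isub     -> [25, 0]

[25, 0]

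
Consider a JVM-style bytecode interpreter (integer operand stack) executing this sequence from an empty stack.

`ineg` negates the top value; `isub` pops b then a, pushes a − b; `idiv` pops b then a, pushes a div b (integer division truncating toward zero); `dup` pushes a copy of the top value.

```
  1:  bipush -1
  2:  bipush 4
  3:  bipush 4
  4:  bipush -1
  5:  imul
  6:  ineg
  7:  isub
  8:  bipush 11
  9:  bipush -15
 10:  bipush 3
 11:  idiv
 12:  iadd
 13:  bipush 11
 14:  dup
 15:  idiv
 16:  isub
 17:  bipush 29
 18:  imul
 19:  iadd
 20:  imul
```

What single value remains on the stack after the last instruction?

-145

bipush -1  → -1
bipush 4   → -1 4
bipush 4   → -1 4 4
bipush -1  → -1 4 4 -1
imul       → -1 4 -4
ineg       → -1 4 4
isub       → -1 0
bipush 11  → -1 0 11
bipush -15 → -1 0 11 -15
bipush 3   → -1 0 11 -15 3
idiv       → -1 0 11 -5
iadd       → -1 0 6
bipush 11  → -1 0 6 11
dup        → -1 0 6 11 11
idiv       → -1 0 6 1
isub       → -1 0 5
bipush 29  → -1 0 5 29
imul       → -1 0 145
iadd       → -1 145
imul       → -145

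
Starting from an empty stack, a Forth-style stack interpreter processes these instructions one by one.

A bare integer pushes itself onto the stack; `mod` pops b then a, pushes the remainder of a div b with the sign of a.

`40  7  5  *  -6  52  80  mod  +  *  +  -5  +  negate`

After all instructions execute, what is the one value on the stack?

40     -> [40]
7      -> [40, 7]
5      -> [40, 7, 5]
*      -> [40, 35]
-6     -> [40, 35, -6]
52     -> [40, 35, -6, 52]
80     -> [40, 35, -6, 52, 80]
mod    -> [40, 35, -6, 52]
+      -> [40, 35, 46]
*      -> [40, 1610]
+      -> [1650]
-5     -> [1650, -5]
+      -> [1645]
negate -> [-1645]

-1645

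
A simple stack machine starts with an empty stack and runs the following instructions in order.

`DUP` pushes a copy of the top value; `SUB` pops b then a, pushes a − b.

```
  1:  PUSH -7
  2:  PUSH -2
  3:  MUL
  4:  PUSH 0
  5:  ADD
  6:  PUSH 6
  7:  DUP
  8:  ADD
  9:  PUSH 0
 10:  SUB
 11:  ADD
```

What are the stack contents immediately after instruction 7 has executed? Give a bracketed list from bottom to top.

[14, 6, 6]

PUSH -7 -> -7
PUSH -2 -> -7 -2
MUL     -> 14
PUSH 0  -> 14 0
ADD     -> 14
PUSH 6  -> 14 6
DUP     -> 14 6 6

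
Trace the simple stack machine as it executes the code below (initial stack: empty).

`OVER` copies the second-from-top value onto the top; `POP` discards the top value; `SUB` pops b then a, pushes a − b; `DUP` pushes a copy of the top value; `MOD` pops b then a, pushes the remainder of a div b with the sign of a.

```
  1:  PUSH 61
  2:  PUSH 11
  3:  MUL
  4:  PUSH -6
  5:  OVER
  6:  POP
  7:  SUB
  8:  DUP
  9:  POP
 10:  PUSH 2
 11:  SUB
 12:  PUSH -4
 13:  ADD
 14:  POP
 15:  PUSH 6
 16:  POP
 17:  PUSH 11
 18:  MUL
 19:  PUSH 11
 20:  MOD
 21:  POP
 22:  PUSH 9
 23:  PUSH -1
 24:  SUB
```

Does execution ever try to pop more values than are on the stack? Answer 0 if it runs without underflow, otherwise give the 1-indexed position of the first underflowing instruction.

18

PUSH 61  [61]
PUSH 11  [61, 11]
MUL      [671]
PUSH -6  [671, -6]
OVER     [671, -6, 671]
POP      [671, -6]
SUB      [677]
DUP      [677, 677]
POP      [677]
PUSH 2   [677, 2]
SUB      [675]
PUSH -4  [675, -4]
ADD      [671]
POP      []
PUSH 6   [6]
POP      []
PUSH 11  [11]
MUL  — needs 2 operands, stack has 1 → underflow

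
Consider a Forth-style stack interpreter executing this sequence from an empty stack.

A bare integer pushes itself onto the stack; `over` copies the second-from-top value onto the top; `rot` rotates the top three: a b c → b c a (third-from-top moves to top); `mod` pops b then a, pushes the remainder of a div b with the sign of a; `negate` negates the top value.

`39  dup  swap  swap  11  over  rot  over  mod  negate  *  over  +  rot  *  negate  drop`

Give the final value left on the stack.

11

39     -> 39
dup    -> 39 39
swap   -> 39 39
swap   -> 39 39
11     -> 39 39 11
over   -> 39 39 11 39
rot    -> 39 11 39 39
over   -> 39 11 39 39 39
mod    -> 39 11 39 0
negate -> 39 11 39 0
*      -> 39 11 0
over   -> 39 11 0 11
+      -> 39 11 11
rot    -> 11 11 39
*      -> 11 429
negate -> 11 -429
drop   -> 11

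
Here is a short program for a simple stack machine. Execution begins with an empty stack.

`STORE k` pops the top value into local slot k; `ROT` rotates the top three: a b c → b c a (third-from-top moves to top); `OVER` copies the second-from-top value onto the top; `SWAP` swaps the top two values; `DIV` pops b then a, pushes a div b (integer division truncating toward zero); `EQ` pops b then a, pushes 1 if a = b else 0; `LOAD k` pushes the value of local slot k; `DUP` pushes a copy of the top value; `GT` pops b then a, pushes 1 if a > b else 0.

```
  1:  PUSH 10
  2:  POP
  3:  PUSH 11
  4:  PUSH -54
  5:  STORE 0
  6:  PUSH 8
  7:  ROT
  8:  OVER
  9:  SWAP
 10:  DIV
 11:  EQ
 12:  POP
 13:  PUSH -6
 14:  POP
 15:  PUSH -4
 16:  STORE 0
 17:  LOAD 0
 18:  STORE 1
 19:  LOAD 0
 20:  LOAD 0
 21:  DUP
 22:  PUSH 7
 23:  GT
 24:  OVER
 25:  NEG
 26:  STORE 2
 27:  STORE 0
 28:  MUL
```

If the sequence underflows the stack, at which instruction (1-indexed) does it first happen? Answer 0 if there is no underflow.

PUSH 10  -> [10]
POP      -> []
PUSH 11  -> [11]
PUSH -54 -> [11, -54]
STORE 0  -> [11]
PUSH 8   -> [11, 8]
ROT  — needs 3 operands, stack has 2 → underflow

7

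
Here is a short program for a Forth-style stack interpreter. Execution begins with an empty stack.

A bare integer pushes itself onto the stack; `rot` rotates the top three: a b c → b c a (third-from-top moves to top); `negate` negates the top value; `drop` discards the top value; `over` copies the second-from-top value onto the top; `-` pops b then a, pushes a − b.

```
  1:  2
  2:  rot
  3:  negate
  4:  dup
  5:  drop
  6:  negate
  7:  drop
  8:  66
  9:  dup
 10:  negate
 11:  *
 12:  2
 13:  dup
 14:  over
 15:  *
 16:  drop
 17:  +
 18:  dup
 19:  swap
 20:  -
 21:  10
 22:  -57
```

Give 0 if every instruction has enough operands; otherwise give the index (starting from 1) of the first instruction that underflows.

2 → 2
rot  — needs 3 operands, stack has 1 → underflow

2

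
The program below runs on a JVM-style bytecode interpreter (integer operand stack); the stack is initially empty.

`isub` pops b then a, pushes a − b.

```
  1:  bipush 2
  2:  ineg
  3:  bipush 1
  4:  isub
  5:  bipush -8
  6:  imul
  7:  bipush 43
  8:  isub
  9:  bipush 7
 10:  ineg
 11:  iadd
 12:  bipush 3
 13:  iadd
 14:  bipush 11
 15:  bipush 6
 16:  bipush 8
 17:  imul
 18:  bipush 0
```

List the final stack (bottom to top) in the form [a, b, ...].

[-23, 11, 48, 0]

bipush 2   2
ineg       -2
bipush 1   -2 1
isub       -3
bipush -8  -3 -8
imul       24
bipush 43  24 43
isub       -19
bipush 7   -19 7
ineg       -19 -7
iadd       -26
bipush 3   -26 3
iadd       -23
bipush 11  -23 11
bipush 6   -23 11 6
bipush 8   -23 11 6 8
imul       -23 11 48
bipush 0   -23 11 48 0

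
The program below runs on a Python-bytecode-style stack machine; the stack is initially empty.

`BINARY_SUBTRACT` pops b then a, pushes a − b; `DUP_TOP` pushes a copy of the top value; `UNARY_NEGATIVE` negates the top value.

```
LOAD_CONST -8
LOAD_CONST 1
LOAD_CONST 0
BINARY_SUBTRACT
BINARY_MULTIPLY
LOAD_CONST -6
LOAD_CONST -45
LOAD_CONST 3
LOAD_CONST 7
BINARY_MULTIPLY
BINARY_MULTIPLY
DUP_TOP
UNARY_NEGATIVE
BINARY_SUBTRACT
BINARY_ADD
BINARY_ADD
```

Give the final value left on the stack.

-1904

LOAD_CONST -8   : -8
LOAD_CONST 1    : -8 1
LOAD_CONST 0    : -8 1 0
BINARY_SUBTRACT : -8 1
BINARY_MULTIPLY : -8
LOAD_CONST -6   : -8 -6
LOAD_CONST -45  : -8 -6 -45
LOAD_CONST 3    : -8 -6 -45 3
LOAD_CONST 7    : -8 -6 -45 3 7
BINARY_MULTIPLY : -8 -6 -45 21
BINARY_MULTIPLY : -8 -6 -945
DUP_TOP         : -8 -6 -945 -945
UNARY_NEGATIVE  : -8 -6 -945 945
BINARY_SUBTRACT : -8 -6 -1890
BINARY_ADD      : -8 -1896
BINARY_ADD      : -1904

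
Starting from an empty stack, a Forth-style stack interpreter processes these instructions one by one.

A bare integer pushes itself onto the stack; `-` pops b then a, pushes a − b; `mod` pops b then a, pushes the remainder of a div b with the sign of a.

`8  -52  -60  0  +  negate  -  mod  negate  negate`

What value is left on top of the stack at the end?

8

8      -> [8]
-52    -> [8, -52]
-60    -> [8, -52, -60]
0      -> [8, -52, -60, 0]
+      -> [8, -52, -60]
negate -> [8, -52, 60]
-      -> [8, -112]
mod    -> [8]
negate -> [-8]
negate -> [8]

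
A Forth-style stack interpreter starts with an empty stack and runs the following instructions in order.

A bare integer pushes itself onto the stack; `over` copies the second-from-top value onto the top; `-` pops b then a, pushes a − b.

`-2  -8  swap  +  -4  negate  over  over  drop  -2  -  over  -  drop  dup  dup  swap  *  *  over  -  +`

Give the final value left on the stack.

64

-2     -> [-2]
-8     -> [-2, -8]
swap   -> [-8, -2]
+      -> [-10]
-4     -> [-10, -4]
negate -> [-10, 4]
over   -> [-10, 4, -10]
over   -> [-10, 4, -10, 4]
drop   -> [-10, 4, -10]
-2     -> [-10, 4, -10, -2]
-      -> [-10, 4, -8]
over   -> [-10, 4, -8, 4]
-      -> [-10, 4, -12]
drop   -> [-10, 4]
dup    -> [-10, 4, 4]
dup    -> [-10, 4, 4, 4]
swap   -> [-10, 4, 4, 4]
*      -> [-10, 4, 16]
*      -> [-10, 64]
over   -> [-10, 64, -10]
-      -> [-10, 74]
+      -> [64]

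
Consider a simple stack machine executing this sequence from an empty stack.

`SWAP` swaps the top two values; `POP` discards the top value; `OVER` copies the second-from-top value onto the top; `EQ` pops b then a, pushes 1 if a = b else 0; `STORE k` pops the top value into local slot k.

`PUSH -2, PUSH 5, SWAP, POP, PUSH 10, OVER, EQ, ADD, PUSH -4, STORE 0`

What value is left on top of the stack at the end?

5

PUSH -2  [-2]
PUSH 5   [-2, 5]
SWAP     [5, -2]
POP      [5]
PUSH 10  [5, 10]
OVER     [5, 10, 5]
EQ       [5, 0]
ADD      [5]
PUSH -4  [5, -4]
STORE 0  [5]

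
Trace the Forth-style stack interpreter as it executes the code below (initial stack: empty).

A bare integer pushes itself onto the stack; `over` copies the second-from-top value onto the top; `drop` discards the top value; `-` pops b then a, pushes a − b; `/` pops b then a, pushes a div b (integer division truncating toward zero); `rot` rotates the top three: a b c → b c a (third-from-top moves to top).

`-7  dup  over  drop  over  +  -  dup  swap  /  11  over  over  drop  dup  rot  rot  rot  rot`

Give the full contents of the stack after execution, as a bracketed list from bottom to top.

-7   : [-7]
dup  : [-7, -7]
over : [-7, -7, -7]
drop : [-7, -7]
over : [-7, -7, -7]
+    : [-7, -14]
-    : [7]
dup  : [7, 7]
swap : [7, 7]
/    : [1]
11   : [1, 11]
over : [1, 11, 1]
over : [1, 11, 1, 11]
drop : [1, 11, 1]
dup  : [1, 11, 1, 1]
rot  : [1, 1, 1, 11]
rot  : [1, 1, 11, 1]
rot  : [1, 11, 1, 1]
rot  : [1, 1, 1, 11]

[1, 1, 1, 11]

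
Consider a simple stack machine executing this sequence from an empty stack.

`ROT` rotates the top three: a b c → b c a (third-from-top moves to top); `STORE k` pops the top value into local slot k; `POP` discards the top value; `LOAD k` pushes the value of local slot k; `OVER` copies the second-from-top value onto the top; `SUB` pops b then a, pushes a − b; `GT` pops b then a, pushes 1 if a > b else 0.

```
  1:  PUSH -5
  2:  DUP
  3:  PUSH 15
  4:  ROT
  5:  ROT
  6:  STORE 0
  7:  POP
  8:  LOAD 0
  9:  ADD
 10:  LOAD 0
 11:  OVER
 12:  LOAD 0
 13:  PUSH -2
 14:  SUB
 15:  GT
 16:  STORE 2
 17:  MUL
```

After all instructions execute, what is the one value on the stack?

PUSH -5  -5
DUP      -5 -5
PUSH 15  -5 -5 15
ROT      -5 15 -5
ROT      15 -5 -5
STORE 0  15 -5
POP      15
LOAD 0   15 -5
ADD      10
LOAD 0   10 -5
OVER     10 -5 10
LOAD 0   10 -5 10 -5
PUSH -2  10 -5 10 -5 -2
SUB      10 -5 10 -3
GT       10 -5 1
STORE 2  10 -5
MUL      -50

-50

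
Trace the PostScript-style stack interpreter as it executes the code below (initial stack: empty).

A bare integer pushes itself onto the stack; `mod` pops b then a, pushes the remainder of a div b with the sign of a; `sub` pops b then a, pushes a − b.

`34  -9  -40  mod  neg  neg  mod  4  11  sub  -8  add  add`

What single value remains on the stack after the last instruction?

34  → 34
-9  → 34 -9
-40 → 34 -9 -40
mod → 34 -9
neg → 34 9
neg → 34 -9
mod → 7
4   → 7 4
11  → 7 4 11
sub → 7 -7
-8  → 7 -7 -8
add → 7 -15
add → -8

-8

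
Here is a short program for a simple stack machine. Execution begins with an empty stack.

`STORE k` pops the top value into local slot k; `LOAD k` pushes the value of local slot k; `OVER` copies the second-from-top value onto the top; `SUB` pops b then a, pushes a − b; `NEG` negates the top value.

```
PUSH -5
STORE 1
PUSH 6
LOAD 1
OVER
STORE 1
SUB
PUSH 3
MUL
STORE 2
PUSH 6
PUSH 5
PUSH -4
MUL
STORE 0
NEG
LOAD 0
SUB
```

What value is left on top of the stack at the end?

14

PUSH -5  -5
STORE 1  (empty)
PUSH 6   6
LOAD 1   6 -5
OVER     6 -5 6
STORE 1  6 -5
SUB      11
PUSH 3   11 3
MUL      33
STORE 2  (empty)
PUSH 6   6
PUSH 5   6 5
PUSH -4  6 5 -4
MUL      6 -20
STORE 0  6
NEG      -6
LOAD 0   -6 -20
SUB      14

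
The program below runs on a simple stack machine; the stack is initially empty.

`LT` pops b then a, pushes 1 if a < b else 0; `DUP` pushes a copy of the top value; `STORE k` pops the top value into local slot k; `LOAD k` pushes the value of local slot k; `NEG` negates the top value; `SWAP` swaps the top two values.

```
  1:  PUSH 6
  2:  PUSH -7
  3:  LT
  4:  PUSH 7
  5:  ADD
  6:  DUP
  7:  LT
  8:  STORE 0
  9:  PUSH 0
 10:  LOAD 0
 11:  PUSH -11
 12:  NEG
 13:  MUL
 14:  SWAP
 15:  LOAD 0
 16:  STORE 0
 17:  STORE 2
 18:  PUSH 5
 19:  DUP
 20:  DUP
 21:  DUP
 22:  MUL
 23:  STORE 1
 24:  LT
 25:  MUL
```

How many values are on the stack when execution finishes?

1

PUSH 6    6
PUSH -7   6 -7
LT        0
PUSH 7    0 7
ADD       7
DUP       7 7
LT        0
STORE 0   (empty)
PUSH 0    0
LOAD 0    0 0
PUSH -11  0 0 -11
NEG       0 0 11
MUL       0 0
SWAP      0 0
LOAD 0    0 0 0
STORE 0   0 0
STORE 2   0
PUSH 5    0 5
DUP       0 5 5
DUP       0 5 5 5
DUP       0 5 5 5 5
MUL       0 5 5 25
STORE 1   0 5 5
LT        0 0
MUL       0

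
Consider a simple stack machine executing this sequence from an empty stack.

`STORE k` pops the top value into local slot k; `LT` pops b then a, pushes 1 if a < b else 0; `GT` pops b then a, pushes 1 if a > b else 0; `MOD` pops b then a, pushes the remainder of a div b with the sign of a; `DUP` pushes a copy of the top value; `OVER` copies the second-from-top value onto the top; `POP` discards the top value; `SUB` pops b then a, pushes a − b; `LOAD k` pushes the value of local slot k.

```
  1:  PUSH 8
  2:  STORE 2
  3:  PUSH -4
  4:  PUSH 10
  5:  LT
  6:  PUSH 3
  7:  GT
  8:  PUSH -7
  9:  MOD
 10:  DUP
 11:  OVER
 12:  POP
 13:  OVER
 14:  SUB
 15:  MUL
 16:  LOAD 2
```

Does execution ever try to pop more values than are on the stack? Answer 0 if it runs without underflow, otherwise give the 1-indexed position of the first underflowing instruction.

0

PUSH 8  -> 8
STORE 2 -> (empty)
PUSH -4 -> -4
PUSH 10 -> -4 10
LT      -> 1
PUSH 3  -> 1 3
GT      -> 0
PUSH -7 -> 0 -7
MOD     -> 0
DUP     -> 0 0
OVER    -> 0 0 0
POP     -> 0 0
OVER    -> 0 0 0
SUB     -> 0 0
MUL     -> 0
LOAD 2  -> 0 8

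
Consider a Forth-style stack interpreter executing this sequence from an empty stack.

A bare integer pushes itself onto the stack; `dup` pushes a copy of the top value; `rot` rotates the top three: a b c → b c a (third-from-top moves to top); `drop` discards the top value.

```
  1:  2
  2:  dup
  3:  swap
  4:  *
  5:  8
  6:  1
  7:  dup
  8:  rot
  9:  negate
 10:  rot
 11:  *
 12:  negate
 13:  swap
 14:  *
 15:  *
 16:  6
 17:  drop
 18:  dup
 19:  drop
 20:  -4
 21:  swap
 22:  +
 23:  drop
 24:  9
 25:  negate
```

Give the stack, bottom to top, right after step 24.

2       2
dup     2 2
swap    2 2
*       4
8       4 8
1       4 8 1
dup     4 8 1 1
rot     4 1 1 8
negate  4 1 1 -8
rot     4 1 -8 1
*       4 1 -8
negate  4 1 8
swap    4 8 1
*       4 8
*       32
6       32 6
drop    32
dup     32 32
drop    32
-4      32 -4
swap    -4 32
+       28
drop    (empty)
9       9

[9]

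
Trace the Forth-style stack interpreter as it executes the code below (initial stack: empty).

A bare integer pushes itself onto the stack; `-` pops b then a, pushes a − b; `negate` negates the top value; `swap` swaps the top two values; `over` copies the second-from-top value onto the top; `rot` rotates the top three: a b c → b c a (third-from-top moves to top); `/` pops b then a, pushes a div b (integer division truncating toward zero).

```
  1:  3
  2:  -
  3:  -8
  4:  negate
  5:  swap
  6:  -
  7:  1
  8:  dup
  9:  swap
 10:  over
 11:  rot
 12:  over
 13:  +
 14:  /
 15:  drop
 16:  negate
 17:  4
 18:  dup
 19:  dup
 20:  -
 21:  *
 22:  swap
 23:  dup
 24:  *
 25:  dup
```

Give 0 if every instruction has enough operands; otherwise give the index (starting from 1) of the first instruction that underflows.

2

3  [3]
-  — needs 2 operands, stack has 1 → underflow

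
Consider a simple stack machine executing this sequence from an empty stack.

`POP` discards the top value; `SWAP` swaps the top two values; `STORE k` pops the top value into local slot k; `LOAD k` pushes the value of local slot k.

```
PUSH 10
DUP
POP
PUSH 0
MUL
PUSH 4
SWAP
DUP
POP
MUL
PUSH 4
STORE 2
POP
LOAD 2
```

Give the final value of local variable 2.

4

PUSH 10  [10]
DUP      [10, 10]
POP      [10]
PUSH 0   [10, 0]
MUL      [0]
PUSH 4   [0, 4]
SWAP     [4, 0]
DUP      [4, 0, 0]
POP      [4, 0]
MUL      [0]
PUSH 4   [0, 4]
STORE 2  [0]
POP      []
LOAD 2   [4]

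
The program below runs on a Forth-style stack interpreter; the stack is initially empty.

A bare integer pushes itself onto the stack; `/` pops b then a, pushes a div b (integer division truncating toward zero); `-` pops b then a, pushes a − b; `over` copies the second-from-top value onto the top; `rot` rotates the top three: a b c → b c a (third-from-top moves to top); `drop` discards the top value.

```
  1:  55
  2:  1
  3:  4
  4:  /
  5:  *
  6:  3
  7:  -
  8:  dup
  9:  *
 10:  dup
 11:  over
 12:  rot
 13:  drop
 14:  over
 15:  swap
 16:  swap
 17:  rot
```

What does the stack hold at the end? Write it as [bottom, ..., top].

55   -> [55]
1    -> [55, 1]
4    -> [55, 1, 4]
/    -> [55, 0]
*    -> [0]
3    -> [0, 3]
-    -> [-3]
dup  -> [-3, -3]
*    -> [9]
dup  -> [9, 9]
over -> [9, 9, 9]
rot  -> [9, 9, 9]
drop -> [9, 9]
over -> [9, 9, 9]
swap -> [9, 9, 9]
swap -> [9, 9, 9]
rot  -> [9, 9, 9]

[9, 9, 9]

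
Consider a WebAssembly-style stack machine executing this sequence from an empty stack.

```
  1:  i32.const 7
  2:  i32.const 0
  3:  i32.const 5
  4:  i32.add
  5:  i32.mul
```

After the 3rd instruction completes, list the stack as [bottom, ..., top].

i32.const 7 : [7]
i32.const 0 : [7, 0]
i32.const 5 : [7, 0, 5]

[7, 0, 5]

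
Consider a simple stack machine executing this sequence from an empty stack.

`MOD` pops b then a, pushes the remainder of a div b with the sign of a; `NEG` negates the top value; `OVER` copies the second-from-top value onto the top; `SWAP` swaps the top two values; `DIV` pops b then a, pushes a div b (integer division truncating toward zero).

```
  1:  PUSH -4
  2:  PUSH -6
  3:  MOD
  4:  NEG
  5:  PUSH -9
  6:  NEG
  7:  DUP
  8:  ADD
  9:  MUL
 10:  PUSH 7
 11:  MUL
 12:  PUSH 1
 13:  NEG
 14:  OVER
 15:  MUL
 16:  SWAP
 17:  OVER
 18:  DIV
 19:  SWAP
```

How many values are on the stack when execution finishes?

2

PUSH -4 -> [-4]
PUSH -6 -> [-4, -6]
MOD     -> [-4]
NEG     -> [4]
PUSH -9 -> [4, -9]
NEG     -> [4, 9]
DUP     -> [4, 9, 9]
ADD     -> [4, 18]
MUL     -> [72]
PUSH 7  -> [72, 7]
MUL     -> [504]
PUSH 1  -> [504, 1]
NEG     -> [504, -1]
OVER    -> [504, -1, 504]
MUL     -> [504, -504]
SWAP    -> [-504, 504]
OVER    -> [-504, 504, -504]
DIV     -> [-504, -1]
SWAP    -> [-1, -504]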